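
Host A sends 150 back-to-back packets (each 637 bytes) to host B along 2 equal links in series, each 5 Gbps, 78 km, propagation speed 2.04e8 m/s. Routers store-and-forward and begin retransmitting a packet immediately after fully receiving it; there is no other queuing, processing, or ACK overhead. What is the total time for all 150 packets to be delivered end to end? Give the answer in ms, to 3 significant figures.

0.919 ms

Per-hop transmission t_tx = L/R = 5096/5000000000 = 0.0010192 ms.
Per-hop propagation t_prop = 78000/204000000 = 0.382353 ms.
Pipeline fill: first packet needs 2·t_tx to clear all hops; remaining 149 packets each add one t_tx.
Total = (2+150-1)·t_tx + 2·t_prop = 151·0.0010192 + 2·0.382353 = 0.919 ms.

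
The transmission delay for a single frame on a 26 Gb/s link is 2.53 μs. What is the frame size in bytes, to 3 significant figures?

L = R × t_tx = 26000000000 b/s × 2.53e-06 s = 65780 bits.
In bytes: 65780 / 8 = 8220 bytes.

8220 bytes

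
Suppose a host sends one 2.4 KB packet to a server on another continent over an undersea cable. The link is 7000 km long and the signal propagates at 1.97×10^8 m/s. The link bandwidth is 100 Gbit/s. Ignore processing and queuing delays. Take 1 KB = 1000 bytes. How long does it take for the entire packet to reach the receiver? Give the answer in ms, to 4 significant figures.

35.53 ms

L = 19200 bits.
Transmission delay = L/R = 19200 / 100000000000 = 0.000192 ms.
Propagation delay = d/s = 7000000 m / 197000000 m/s = 35.533 ms.
Total = 35.53 ms.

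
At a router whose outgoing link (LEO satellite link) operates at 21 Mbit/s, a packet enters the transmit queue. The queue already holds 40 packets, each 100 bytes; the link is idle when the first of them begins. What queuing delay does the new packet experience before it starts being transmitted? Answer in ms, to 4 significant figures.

Each queued packet: L/R = 800/21000000 = 0.0380952 ms.
40 queued → 1.52381 ms.
Queuing delay = 1.524 ms.

1.524 ms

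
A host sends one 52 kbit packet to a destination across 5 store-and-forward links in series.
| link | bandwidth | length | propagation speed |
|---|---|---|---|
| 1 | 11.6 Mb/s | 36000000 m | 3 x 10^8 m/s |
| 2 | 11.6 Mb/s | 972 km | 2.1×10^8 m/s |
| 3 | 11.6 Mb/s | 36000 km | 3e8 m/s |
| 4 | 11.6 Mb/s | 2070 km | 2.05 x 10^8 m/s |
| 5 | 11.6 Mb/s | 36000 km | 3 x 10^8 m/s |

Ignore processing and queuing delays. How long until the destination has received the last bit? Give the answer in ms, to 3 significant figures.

397 ms

L = 52000 bits.
Transmission delay per hop = L/R = 52000/11600000 = 4.48276 ms; 5 hops → 22.4138 ms.
Propagation delays (d/s per hop): 120, 4.62857, 120, 10.0976, 120 ms; sum = 374.726 ms.
End-to-end = 397 ms.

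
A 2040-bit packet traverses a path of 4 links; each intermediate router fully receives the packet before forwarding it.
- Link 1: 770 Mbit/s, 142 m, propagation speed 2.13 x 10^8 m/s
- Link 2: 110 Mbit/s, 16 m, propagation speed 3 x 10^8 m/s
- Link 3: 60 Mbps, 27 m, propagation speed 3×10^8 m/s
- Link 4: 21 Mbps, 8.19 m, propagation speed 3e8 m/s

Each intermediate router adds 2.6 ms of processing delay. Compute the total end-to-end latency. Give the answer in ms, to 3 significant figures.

Transmission delays (L/R per hop): 0.00264935, 0.0185455, 0.034, 0.0971429 ms; sum = 0.152338 ms.
Propagation delays (d/s per hop): 0.000666667, 5.33333e-05, 9e-05, 2.73e-05 ms; sum = 0.0008373 ms.
Processing at 3 router(s): 3 × 2.6 ms = 7.8 ms.
End-to-end = 7.95 ms.

7.95 ms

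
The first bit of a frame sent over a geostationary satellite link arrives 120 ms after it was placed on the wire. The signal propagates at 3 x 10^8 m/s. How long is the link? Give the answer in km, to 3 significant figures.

36000 km

d = s × t_prop = 300000000 × 0.12 = 36000 km.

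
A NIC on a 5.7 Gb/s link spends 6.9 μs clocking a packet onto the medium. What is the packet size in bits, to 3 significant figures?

L = R × t_tx = 5700000000 b/s × 6.9e-06 s = 39330 bits.

39300 bits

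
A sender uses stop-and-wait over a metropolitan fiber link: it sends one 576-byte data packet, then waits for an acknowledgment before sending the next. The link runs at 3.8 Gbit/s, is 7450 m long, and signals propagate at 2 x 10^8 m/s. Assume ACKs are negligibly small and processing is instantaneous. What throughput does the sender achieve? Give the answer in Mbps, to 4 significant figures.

t_tx = L/R = 4608/3800000000 = 1.21263e-06 s.
t_prop = 7450/200000000 = 3.725e-05 s; RTT = 7.45e-05 s.
Cycle = t_tx + RTT = 7.57126e-05 s.
Throughput = L / cycle = 4608 / 7.57126e-05 = 60.86 Mbps.

60.86 Mbps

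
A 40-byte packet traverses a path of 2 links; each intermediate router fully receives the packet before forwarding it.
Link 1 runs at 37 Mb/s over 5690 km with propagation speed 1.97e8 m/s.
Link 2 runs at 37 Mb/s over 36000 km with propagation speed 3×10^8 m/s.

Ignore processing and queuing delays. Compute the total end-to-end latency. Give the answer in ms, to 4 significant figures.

148.9 ms

L = 40 × 8 = 320 bits.
Transmission delay per hop = L/R = 320/37000000 = 0.00864865 ms; 2 hops → 0.0172973 ms.
Propagation delays (d/s per hop): 28.8832, 120 ms; sum = 148.883 ms.
End-to-end = 148.9 ms.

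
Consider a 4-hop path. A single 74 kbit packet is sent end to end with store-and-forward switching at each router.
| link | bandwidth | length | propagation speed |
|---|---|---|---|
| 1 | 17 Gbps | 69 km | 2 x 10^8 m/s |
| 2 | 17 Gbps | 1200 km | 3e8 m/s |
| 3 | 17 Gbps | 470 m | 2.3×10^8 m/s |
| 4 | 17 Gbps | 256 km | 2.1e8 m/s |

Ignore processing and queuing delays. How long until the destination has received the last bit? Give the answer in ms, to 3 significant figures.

L = 74000 bits.
Transmission delay per hop = L/R = 74000/17000000000 = 0.00435294 ms; 4 hops → 0.0174118 ms.
Propagation delays (d/s per hop): 0.345, 4, 0.00204348, 1.21905 ms; sum = 5.56609 ms.
End-to-end = 5.58 ms.

5.58 ms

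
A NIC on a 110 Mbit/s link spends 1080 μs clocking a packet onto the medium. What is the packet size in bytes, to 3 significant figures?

L = R × t_tx = 110000000 b/s × 0.00108 s = 118800 bits.
In bytes: 118800 / 8 = 14900 bytes.

14900 bytes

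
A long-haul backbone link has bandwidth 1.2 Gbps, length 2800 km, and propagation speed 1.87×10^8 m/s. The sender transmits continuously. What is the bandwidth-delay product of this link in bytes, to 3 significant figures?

2250000 bytes

Propagation delay = 2800000 / 187000000 = 0.0149733 s.
BDP = R × t_prop = 1200000000 × 0.0149733 = 17967900 bits.
In bytes: 17967900/8 = 2250000 bytes.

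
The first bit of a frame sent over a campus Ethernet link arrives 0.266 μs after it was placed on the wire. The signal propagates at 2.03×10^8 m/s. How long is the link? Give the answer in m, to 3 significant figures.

d = s × t_prop = 2.03e+08 × 2.66e-07 = 54.0 m.

54.0 m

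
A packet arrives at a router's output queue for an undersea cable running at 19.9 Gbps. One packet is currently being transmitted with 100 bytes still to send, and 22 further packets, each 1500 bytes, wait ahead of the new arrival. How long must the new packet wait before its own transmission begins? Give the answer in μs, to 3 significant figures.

13.3 μs

Each queued packet: L/R = 12000/19900000000 = 0.603015 μs.
22 queued → 13.2663 μs.
Plus remaining 800 bits of current packet: 0.040201 μs.
Queuing delay = 13.3 μs.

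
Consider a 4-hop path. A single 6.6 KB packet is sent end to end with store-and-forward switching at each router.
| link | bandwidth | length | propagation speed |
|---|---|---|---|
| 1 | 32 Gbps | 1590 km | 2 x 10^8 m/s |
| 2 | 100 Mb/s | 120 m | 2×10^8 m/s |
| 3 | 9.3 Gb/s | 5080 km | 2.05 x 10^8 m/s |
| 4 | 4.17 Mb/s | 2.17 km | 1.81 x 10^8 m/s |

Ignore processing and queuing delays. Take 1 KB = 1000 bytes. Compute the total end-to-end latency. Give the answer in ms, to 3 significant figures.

L = 52800 bits.
Transmission delays (L/R per hop): 0.00165, 0.528, 0.00567742, 12.6619 ms; sum = 13.1972 ms.
Propagation delays (d/s per hop): 7.95, 0.0006, 24.7805, 0.011989 ms; sum = 32.7431 ms.
End-to-end = 45.9 ms.

45.9 ms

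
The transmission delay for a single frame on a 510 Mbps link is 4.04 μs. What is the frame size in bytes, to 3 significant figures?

258 bytes

L = R × t_tx = 510000000 b/s × 4.04e-06 s = 2060.4 bits.
In bytes: 2060.4 / 8 = 258 bytes.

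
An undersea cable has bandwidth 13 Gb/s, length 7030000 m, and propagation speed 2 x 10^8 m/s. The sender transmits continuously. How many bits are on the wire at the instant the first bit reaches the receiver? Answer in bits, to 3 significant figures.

457000000 bits

Propagation delay = 7030000 / 200000000 = 0.03515 s.
BDP = R × t_prop = 13000000000 × 0.03515 = 456950000 bits.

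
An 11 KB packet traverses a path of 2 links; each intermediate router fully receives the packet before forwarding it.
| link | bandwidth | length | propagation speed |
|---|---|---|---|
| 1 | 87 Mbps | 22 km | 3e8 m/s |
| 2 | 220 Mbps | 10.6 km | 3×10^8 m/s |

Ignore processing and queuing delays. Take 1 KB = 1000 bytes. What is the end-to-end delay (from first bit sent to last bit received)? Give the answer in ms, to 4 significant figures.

1.520 ms

L = 88000 bits.
Transmission delays (L/R per hop): 1.01149, 0.4 ms; sum = 1.41149 ms.
Propagation delays (d/s per hop): 0.0733333, 0.0353333 ms; sum = 0.108667 ms.
End-to-end = 1.520 ms.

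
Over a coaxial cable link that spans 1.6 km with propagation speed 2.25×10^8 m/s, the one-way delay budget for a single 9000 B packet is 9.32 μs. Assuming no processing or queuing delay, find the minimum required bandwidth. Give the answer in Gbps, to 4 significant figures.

L = 72000 bits.
Propagation delay = 1600 / 225000000 = 7.11111 μs.
Transmission budget = 9.32 − 7.11111 = 2.20889 μs.
R ≥ L / t_tx = 72000 bits / 2.20889e-06 s = 32.60 Gbps.

32.60 Gbps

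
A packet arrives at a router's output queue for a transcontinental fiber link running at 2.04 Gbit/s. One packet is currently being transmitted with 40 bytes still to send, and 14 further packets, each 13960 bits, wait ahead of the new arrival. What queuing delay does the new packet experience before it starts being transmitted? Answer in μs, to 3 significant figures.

96.0 μs

Each queued packet: L/R = 13960/2040000000 = 6.84314 μs.
14 queued → 95.8039 μs.
Plus remaining 320 bits of current packet: 0.156863 μs.
Queuing delay = 96.0 μs.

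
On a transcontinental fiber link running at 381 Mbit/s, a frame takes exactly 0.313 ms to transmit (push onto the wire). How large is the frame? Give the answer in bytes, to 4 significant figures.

14910 bytes

L = R × t_tx = 381000000 b/s × 0.000313 s = 119253 bits.
In bytes: 119253 / 8 = 14910 bytes.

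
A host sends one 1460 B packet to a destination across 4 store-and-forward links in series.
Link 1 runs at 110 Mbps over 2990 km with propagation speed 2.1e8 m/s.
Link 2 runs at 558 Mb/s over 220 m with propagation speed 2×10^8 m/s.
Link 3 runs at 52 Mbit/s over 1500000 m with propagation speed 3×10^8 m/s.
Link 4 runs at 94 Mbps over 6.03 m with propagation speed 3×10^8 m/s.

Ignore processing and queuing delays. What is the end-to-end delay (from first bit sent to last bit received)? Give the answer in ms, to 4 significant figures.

19.72 ms

L = 1460 × 8 = 11680 bits.
Transmission delays (L/R per hop): 0.106182, 0.0209319, 0.224615, 0.124255 ms; sum = 0.475984 ms.
Propagation delays (d/s per hop): 14.2381, 0.0011, 5, 2.01e-05 ms; sum = 19.2392 ms.
End-to-end = 19.72 ms.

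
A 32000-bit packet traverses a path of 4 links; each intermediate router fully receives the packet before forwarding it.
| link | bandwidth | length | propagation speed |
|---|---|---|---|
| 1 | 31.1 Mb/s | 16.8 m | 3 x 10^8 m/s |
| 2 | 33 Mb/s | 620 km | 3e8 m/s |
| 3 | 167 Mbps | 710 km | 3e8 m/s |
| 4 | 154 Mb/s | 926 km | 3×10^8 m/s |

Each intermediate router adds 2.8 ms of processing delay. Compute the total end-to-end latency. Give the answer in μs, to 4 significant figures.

Transmission delays (L/R per hop): 1028.94, 969.697, 191.617, 207.792 μs; sum = 2398.04 μs.
Propagation delays (d/s per hop): 0.056, 2066.67, 2366.67, 3086.67 μs; sum = 7520.06 μs.
Processing at 3 router(s): 3 × 2.8 ms = 8400 μs.
End-to-end = 18320 μs.

18320 μs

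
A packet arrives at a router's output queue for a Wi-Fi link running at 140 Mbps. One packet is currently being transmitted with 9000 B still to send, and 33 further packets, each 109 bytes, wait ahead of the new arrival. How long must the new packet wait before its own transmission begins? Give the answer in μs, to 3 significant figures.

720 μs

Each queued packet: L/R = 872/140000000 = 6.22857 μs.
33 queued → 205.543 μs.
Plus remaining 72000 bits of current packet: 514.286 μs.
Queuing delay = 720 μs.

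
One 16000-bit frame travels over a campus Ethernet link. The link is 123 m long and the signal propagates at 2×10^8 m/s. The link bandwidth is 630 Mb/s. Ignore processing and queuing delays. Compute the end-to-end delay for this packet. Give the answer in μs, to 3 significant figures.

Transmission delay = L/R = 16000 / 630000000 = 25.3968 μs.
Propagation delay = d/s = 123 m / 200000000 m/s = 0.615 μs.
Total = 26.0 μs.

26.0 μs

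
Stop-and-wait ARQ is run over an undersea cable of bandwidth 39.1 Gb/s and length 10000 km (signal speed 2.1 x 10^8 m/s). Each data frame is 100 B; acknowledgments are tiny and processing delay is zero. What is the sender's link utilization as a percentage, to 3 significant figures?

0.0000215 %

t_tx = L/R = 800/39100000000 = 2.04604e-08 s.
t_prop = 10000000/210000000 = 0.047619 s; RTT = 0.0952381 s.
Cycle = t_tx + RTT = 0.0952381 s.
Utilization = t_tx / cycle = 2.04604e-08/0.0952381 = 0.0000215 %.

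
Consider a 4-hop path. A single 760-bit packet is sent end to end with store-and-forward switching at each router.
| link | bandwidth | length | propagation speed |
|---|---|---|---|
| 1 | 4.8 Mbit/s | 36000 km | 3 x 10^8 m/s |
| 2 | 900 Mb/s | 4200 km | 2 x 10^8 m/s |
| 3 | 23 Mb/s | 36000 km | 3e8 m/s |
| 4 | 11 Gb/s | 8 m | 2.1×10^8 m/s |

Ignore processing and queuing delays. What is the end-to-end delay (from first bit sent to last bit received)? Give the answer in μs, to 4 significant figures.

Transmission delays (L/R per hop): 158.333, 0.844444, 33.0435, 0.0690909 μs; sum = 192.29 μs.
Propagation delays (d/s per hop): 120000, 21000, 120000, 0.0380952 μs; sum = 261000 μs.
End-to-end = 261200 μs.

261200 μs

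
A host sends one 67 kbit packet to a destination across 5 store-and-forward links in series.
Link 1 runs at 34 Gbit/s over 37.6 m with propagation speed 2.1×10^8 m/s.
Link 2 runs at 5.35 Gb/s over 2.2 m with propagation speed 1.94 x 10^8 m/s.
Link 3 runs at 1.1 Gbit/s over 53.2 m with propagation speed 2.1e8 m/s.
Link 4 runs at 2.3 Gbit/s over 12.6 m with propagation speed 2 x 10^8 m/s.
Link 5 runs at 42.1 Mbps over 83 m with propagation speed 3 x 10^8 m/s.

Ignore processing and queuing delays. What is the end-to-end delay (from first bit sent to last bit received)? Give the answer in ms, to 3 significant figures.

1.70 ms

L = 67000 bits.
Transmission delays (L/R per hop): 0.00197059, 0.0125234, 0.0609091, 0.0291304, 1.59145 ms; sum = 1.69598 ms.
Propagation delays (d/s per hop): 0.000179048, 1.13402e-05, 0.000253333, 6.3e-05, 0.000276667 ms; sum = 0.000783388 ms.
End-to-end = 1.70 ms.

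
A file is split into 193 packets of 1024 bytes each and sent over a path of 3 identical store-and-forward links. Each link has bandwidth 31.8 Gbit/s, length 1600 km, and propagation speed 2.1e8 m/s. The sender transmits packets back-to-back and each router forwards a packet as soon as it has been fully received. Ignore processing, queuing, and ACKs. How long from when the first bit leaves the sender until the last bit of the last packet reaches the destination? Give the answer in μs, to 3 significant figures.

Per-hop transmission t_tx = L/R = 8192/31800000000 = 0.25761 μs.
Per-hop propagation t_prop = 1600000/210000000 = 7619.05 μs.
Pipeline fill: first packet needs 3·t_tx to clear all hops; remaining 192 packets each add one t_tx.
Total = (3+193-1)·t_tx + 3·t_prop = 195·0.25761 + 3·7619.05 = 22900 μs.

22900 μs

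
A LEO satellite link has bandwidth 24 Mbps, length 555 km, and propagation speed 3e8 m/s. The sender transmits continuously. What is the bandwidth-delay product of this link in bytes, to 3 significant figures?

Propagation delay = 555000 / 300000000 = 0.00185 s.
BDP = R × t_prop = 24000000 × 0.00185 = 44400 bits.
In bytes: 44400/8 = 5550 bytes.

5550 bytes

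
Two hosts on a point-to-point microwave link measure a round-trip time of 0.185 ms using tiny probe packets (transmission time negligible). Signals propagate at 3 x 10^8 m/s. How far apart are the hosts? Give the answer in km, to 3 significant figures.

One-way propagation = RTT/2 = 0.0925 ms.
d = s × t = 300000000 × 9.25e-05 = 27.8 km.

27.8 km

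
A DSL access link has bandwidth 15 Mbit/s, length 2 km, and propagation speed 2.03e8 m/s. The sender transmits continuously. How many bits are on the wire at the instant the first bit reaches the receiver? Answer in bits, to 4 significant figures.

Propagation delay = 2000 / 2.03e+08 = 9.85222e-06 s.
BDP = R × t_prop = 15000000 × 9.85222e-06 = 147.783 bits.

147.8 bits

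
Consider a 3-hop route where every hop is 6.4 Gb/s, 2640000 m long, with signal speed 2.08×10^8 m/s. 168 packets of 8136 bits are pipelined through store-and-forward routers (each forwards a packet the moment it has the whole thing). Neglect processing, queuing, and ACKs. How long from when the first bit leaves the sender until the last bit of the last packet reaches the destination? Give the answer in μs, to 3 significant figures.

38300 μs

Per-hop transmission t_tx = L/R = 8136/6400000000 = 1.27125 μs.
Per-hop propagation t_prop = 2640000/208000000 = 12692.3 μs.
Pipeline fill: first packet needs 3·t_tx to clear all hops; remaining 167 packets each add one t_tx.
Total = (3+168-1)·t_tx + 3·t_prop = 170·1.27125 + 3·12692.3 = 38300 μs.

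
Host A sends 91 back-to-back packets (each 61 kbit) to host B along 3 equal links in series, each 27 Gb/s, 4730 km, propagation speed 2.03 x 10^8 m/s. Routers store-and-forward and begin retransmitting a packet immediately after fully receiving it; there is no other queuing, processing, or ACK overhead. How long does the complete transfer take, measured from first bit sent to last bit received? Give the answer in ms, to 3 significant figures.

Per-hop transmission t_tx = L/R = 61000/27000000000 = 0.00225926 ms.
Per-hop propagation t_prop = 4730000/2.03e+08 = 23.3005 ms.
Pipeline fill: first packet needs 3·t_tx to clear all hops; remaining 90 packets each add one t_tx.
Total = (3+91-1)·t_tx + 3·t_prop = 93·0.00225926 + 3·23.3005 = 70.1 ms.

70.1 ms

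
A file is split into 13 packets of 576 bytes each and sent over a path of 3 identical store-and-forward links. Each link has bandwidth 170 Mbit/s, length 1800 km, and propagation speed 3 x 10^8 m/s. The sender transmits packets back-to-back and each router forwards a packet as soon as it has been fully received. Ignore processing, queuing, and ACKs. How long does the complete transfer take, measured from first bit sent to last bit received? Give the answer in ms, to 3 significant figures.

Per-hop transmission t_tx = L/R = 4608/170000000 = 0.0271059 ms.
Per-hop propagation t_prop = 1800000/300000000 = 6 ms.
Pipeline fill: first packet needs 3·t_tx to clear all hops; remaining 12 packets each add one t_tx.
Total = (3+13-1)·t_tx + 3·t_prop = 15·0.0271059 + 3·6 = 18.4 ms.

18.4 ms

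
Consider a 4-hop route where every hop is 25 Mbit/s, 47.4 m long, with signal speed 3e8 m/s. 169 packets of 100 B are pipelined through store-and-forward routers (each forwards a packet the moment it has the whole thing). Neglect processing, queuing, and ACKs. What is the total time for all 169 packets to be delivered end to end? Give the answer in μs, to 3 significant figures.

5500 μs

Per-hop transmission t_tx = L/R = 800/25000000 = 32 μs.
Per-hop propagation t_prop = 47.4/300000000 = 0.158 μs.
Pipeline fill: first packet needs 4·t_tx to clear all hops; remaining 168 packets each add one t_tx.
Total = (4+169-1)·t_tx + 4·t_prop = 172·32 + 4·0.158 = 5500 μs.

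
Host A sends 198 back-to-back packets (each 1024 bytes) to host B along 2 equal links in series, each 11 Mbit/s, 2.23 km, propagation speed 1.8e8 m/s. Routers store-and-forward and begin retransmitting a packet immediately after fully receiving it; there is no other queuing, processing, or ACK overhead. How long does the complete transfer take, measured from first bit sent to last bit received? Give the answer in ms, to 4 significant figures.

Per-hop transmission t_tx = L/R = 8192/11000000 = 0.744727 ms.
Per-hop propagation t_prop = 2230/180000000 = 0.0123889 ms.
Pipeline fill: first packet needs 2·t_tx to clear all hops; remaining 197 packets each add one t_tx.
Total = (2+198-1)·t_tx + 2·t_prop = 199·0.744727 + 2·0.0123889 = 148.2 ms.

148.2 ms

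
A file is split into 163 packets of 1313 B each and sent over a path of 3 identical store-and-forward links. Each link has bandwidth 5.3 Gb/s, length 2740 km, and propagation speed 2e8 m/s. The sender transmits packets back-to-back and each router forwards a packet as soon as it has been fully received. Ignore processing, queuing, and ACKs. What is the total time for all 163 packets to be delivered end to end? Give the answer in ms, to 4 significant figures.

Per-hop transmission t_tx = L/R = 10504/5300000000 = 0.00198189 ms.
Per-hop propagation t_prop = 2740000/200000000 = 13.7 ms.
Pipeline fill: first packet needs 3·t_tx to clear all hops; remaining 162 packets each add one t_tx.
Total = (3+163-1)·t_tx + 3·t_prop = 165·0.00198189 + 3·13.7 = 41.43 ms.

41.43 ms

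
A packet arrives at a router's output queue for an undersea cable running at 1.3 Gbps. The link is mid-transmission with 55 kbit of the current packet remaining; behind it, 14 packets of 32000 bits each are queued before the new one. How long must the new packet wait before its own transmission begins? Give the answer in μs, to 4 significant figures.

Each queued packet: L/R = 32000/1300000000 = 24.6154 μs.
14 queued → 344.615 μs.
Plus remaining 55000 bits of current packet: 42.3077 μs.
Queuing delay = 386.9 μs.

386.9 μs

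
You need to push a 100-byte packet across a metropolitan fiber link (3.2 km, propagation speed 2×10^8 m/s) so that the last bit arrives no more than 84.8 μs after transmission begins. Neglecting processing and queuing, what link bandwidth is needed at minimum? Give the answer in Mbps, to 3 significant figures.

11.6 Mbps

L = 800 bits.
Propagation delay = 3200 / 200000000 = 16 μs.
Transmission budget = 84.8 − 16 = 68.8 μs.
R ≥ L / t_tx = 800 bits / 6.88e-05 s = 11.6 Mbps.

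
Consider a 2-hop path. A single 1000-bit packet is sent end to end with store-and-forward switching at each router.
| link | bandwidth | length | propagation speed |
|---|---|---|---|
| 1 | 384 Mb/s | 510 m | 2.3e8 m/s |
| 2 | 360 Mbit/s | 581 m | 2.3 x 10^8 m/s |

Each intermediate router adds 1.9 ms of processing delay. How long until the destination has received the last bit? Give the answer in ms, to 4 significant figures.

1.910 ms

Transmission delays (L/R per hop): 0.00260417, 0.00277778 ms; sum = 0.00538194 ms.
Propagation delays (d/s per hop): 0.00221739, 0.00252609 ms; sum = 0.00474348 ms.
Processing at 1 router(s): 1 × 1.9 ms = 1.9 ms.
End-to-end = 1.910 ms.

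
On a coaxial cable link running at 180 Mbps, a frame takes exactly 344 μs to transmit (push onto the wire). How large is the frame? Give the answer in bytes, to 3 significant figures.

L = R × t_tx = 180000000 b/s × 0.000344 s = 61920 bits.
In bytes: 61920 / 8 = 7740 bytes.

7740 bytes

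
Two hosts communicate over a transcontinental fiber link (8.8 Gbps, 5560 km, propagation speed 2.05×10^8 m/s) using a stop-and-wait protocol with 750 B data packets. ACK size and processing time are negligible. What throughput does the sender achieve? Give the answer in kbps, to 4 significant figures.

t_tx = L/R = 6000/8800000000 = 6.81818e-07 s.
t_prop = 5560000/2.05e+08 = 0.027122 s; RTT = 0.0542439 s.
Cycle = t_tx + RTT = 0.0542446 s.
Throughput = L / cycle = 6000 / 0.0542446 = 110.6 kbps.

110.6 kbps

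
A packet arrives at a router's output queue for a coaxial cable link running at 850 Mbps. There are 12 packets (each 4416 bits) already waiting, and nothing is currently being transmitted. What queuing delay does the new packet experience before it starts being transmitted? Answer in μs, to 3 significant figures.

62.3 μs

Each queued packet: L/R = 4416/850000000 = 5.19529 μs.
12 queued → 62.3435 μs.
Queuing delay = 62.3 μs.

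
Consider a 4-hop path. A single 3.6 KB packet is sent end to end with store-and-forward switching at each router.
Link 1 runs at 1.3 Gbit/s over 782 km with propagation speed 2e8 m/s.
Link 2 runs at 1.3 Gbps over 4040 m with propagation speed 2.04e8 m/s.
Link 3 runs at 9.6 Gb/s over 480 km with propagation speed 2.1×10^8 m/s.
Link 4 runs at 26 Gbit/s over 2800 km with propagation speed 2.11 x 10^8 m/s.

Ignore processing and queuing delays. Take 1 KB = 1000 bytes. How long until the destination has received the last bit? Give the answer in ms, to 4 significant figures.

L = 28800 bits.
Transmission delays (L/R per hop): 0.0221538, 0.0221538, 0.003, 0.00110769 ms; sum = 0.0484154 ms.
Propagation delays (d/s per hop): 3.91, 0.0198039, 2.28571, 13.2701 ms; sum = 19.4857 ms.
End-to-end = 19.53 ms.

19.53 ms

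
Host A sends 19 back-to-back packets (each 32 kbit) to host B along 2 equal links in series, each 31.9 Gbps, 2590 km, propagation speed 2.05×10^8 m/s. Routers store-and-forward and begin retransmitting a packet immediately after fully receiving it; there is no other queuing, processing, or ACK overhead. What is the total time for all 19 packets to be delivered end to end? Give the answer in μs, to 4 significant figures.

Per-hop transmission t_tx = L/R = 32000/31900000000 = 1.00313 μs.
Per-hop propagation t_prop = 2590000/2.05e+08 = 12634.1 μs.
Pipeline fill: first packet needs 2·t_tx to clear all hops; remaining 18 packets each add one t_tx.
Total = (2+19-1)·t_tx + 2·t_prop = 20·1.00313 + 2·12634.1 = 25290 μs.

25290 μs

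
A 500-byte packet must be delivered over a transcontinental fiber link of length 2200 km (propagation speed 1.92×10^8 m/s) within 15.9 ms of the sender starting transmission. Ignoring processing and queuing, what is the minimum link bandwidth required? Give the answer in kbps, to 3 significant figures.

L = 4000 bits.
Propagation delay = 2200000 / 192000000 = 11.4583 ms.
Transmission budget = 15.9 − 11.4583 = 4.44167 ms.
R ≥ L / t_tx = 4000 bits / 0.00444167 s = 901 kbps.

901 kbps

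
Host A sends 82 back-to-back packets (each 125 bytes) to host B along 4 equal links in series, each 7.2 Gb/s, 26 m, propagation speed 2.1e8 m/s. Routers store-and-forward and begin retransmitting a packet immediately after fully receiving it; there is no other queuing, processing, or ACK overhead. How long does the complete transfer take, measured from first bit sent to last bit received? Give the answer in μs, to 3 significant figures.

Per-hop transmission t_tx = L/R = 1000/7200000000 = 0.138889 μs.
Per-hop propagation t_prop = 26/210000000 = 0.12381 μs.
Pipeline fill: first packet needs 4·t_tx to clear all hops; remaining 81 packets each add one t_tx.
Total = (4+82-1)·t_tx + 4·t_prop = 85·0.138889 + 4·0.12381 = 12.3 μs.

12.3 μs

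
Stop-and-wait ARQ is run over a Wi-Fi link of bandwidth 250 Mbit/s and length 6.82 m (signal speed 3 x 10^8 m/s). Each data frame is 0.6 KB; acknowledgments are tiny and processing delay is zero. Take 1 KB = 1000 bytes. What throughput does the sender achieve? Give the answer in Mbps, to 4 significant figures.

249.4 Mbps

t_tx = L/R = 4800/250000000 = 1.92e-05 s.
t_prop = 6.82/300000000 = 2.27333e-08 s; RTT = 4.54667e-08 s.
Cycle = t_tx + RTT = 1.92455e-05 s.
Throughput = L / cycle = 4800 / 1.92455e-05 = 249.4 Mbps.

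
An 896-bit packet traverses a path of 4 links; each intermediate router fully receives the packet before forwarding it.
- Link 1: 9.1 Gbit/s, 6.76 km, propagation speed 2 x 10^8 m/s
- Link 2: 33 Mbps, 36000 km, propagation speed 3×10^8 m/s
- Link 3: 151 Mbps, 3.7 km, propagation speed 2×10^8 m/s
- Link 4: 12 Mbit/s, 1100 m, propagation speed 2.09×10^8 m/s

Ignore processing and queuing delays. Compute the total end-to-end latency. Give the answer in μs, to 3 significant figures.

120000 μs

Transmission delays (L/R per hop): 0.0984615, 27.1515, 5.93377, 74.6667 μs; sum = 107.85 μs.
Propagation delays (d/s per hop): 33.8, 120000, 18.5, 5.26316 μs; sum = 120058 μs.
End-to-end = 120000 μs.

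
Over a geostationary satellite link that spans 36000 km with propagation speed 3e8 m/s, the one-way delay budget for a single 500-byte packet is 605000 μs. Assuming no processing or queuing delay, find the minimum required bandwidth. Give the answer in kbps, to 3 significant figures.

L = 4000 bits.
Propagation delay = 36000000 / 300000000 = 120000 μs.
Transmission budget = 605000 − 120000 = 485000 μs.
R ≥ L / t_tx = 4000 bits / 0.485 s = 8.25 kbps.

8.25 kbps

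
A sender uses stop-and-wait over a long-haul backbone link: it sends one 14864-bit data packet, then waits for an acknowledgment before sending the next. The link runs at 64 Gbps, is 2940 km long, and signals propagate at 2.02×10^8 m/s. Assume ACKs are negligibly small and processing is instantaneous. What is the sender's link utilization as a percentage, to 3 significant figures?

t_tx = L/R = 14864/64000000000 = 2.3225e-07 s.
t_prop = 2940000/202000000 = 0.0145545 s; RTT = 0.0291089 s.
Cycle = t_tx + RTT = 0.0291091 s.
Utilization = t_tx / cycle = 2.3225e-07/0.0291091 = 0.000798 %.

0.000798 %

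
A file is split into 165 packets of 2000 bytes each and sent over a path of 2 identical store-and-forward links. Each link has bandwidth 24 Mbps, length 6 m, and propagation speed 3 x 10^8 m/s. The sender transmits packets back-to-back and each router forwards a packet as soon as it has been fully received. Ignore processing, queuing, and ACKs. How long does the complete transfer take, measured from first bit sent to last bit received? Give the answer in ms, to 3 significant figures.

Per-hop transmission t_tx = L/R = 16000/24000000 = 0.666667 ms.
Per-hop propagation t_prop = 6/300000000 = 2e-05 ms.
Pipeline fill: first packet needs 2·t_tx to clear all hops; remaining 164 packets each add one t_tx.
Total = (2+165-1)·t_tx + 2·t_prop = 166·0.666667 + 2·2e-05 = 111 ms.

111 ms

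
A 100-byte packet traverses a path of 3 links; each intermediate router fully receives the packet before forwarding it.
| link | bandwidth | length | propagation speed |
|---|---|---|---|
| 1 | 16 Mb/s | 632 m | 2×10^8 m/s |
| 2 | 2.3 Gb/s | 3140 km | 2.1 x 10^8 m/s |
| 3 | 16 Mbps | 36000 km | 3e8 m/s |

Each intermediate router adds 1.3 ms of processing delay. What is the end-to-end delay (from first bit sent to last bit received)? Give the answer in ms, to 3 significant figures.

L = 100 × 8 = 800 bits.
Transmission delays (L/R per hop): 0.05, 0.000347826, 0.05 ms; sum = 0.100348 ms.
Propagation delays (d/s per hop): 0.00316, 14.9524, 120 ms; sum = 134.956 ms.
Processing at 2 router(s): 2 × 1.3 ms = 2.6 ms.
End-to-end = 138 ms.

138 ms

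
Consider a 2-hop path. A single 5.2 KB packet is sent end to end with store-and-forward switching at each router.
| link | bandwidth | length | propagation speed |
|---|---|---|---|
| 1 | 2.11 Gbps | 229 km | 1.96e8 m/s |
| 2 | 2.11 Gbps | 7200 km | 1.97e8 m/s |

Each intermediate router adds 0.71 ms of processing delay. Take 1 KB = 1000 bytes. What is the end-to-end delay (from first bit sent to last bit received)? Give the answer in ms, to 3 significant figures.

L = 41600 bits.
Transmission delay per hop = L/R = 41600/2.11e+09 = 0.0197156 ms; 2 hops → 0.0394313 ms.
Propagation delays (d/s per hop): 1.16837, 36.5482 ms; sum = 37.7166 ms.
Processing at 1 router(s): 1 × 0.71 ms = 0.71 ms.
End-to-end = 38.5 ms.

38.5 ms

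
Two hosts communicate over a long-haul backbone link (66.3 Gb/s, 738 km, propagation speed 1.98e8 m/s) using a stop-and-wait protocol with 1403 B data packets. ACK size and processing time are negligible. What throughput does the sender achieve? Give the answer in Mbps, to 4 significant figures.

1.506 Mbps

t_tx = L/R = 11224/66300000000 = 1.69291e-07 s.
t_prop = 738000/198000000 = 0.00372727 s; RTT = 0.00745455 s.
Cycle = t_tx + RTT = 0.00745471 s.
Throughput = L / cycle = 11224 / 0.00745471 = 1.506 Mbps.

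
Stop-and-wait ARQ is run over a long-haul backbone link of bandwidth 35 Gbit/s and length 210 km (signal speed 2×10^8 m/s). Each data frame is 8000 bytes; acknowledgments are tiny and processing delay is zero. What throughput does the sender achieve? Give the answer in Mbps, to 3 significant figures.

t_tx = L/R = 64000/35000000000 = 1.82857e-06 s.
t_prop = 210000/200000000 = 0.00105 s; RTT = 0.0021 s.
Cycle = t_tx + RTT = 0.00210183 s.
Throughput = L / cycle = 64000 / 0.00210183 = 30.4 Mbps.

30.4 Mbps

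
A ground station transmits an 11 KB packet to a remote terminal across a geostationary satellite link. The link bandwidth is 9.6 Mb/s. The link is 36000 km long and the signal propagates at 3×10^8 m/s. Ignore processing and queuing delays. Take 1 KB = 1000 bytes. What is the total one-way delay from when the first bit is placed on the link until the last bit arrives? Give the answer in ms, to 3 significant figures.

129 ms

L = 88000 bits.
Transmission delay = L/R = 88000 / 9600000 = 9.16667 ms.
Propagation delay = d/s = 36000000 m / 300000000 m/s = 120 ms.
Total = 129 ms.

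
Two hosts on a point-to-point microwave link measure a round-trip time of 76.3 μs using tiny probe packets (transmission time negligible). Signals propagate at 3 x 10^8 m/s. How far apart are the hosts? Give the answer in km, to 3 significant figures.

One-way propagation = RTT/2 = 38.15 μs.
d = s × t = 300000000 × 3.815e-05 = 11.4 km.

11.4 km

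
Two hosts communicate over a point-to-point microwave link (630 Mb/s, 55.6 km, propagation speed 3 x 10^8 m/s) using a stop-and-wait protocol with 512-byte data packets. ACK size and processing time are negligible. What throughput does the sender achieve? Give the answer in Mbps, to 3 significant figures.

t_tx = L/R = 4096/630000000 = 6.50159e-06 s.
t_prop = 55600/300000000 = 0.000185333 s; RTT = 0.000370667 s.
Cycle = t_tx + RTT = 0.000377168 s.
Throughput = L / cycle = 4096 / 0.000377168 = 10.9 Mbps.

10.9 Mbps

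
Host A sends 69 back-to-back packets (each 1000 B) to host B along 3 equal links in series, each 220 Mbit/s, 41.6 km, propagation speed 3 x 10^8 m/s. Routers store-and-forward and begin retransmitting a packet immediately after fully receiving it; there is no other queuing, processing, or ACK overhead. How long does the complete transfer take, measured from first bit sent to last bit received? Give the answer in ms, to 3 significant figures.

3.00 ms

Per-hop transmission t_tx = L/R = 8000/220000000 = 0.0363636 ms.
Per-hop propagation t_prop = 41600/300000000 = 0.138667 ms.
Pipeline fill: first packet needs 3·t_tx to clear all hops; remaining 68 packets each add one t_tx.
Total = (3+69-1)·t_tx + 3·t_prop = 71·0.0363636 + 3·0.138667 = 3.00 ms.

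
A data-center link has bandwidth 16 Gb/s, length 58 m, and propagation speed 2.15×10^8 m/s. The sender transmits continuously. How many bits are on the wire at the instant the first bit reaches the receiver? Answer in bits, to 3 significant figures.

Propagation delay = 58 / 215000000 = 2.69767e-07 s.
BDP = R × t_prop = 16000000000 × 2.69767e-07 = 4316.28 bits.

4320 bits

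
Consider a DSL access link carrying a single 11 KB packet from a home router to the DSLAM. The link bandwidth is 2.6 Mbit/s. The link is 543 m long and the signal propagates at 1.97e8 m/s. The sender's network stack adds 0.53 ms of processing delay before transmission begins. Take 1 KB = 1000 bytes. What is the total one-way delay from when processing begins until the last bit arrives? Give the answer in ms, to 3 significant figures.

34.4 ms

L = 88000 bits.
Transmission delay = L/R = 88000 / 2600000 = 33.8462 ms.
Propagation delay = d/s = 543 m / 197000000 m/s = 0.00275635 ms.
Plus processing delay 0.53 ms = 0.53 ms.
Total = 34.4 ms.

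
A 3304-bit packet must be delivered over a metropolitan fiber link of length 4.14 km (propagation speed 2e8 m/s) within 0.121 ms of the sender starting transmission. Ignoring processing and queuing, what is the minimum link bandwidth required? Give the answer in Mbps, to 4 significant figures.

32.94 Mbps

Propagation delay = 4140 / 200000000 = 0.0207 ms.
Transmission budget = 0.121 − 0.0207 = 0.1003 ms.
R ≥ L / t_tx = 3304 bits / 0.0001003 s = 32.94 Mbps.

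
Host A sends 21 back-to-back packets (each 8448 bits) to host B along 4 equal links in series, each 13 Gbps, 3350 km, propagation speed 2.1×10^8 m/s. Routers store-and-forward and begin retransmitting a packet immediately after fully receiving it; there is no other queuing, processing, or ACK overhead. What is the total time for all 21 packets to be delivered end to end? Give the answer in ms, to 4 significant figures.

63.83 ms

Per-hop transmission t_tx = L/R = 8448/13000000000 = 0.000649846 ms.
Per-hop propagation t_prop = 3350000/210000000 = 15.9524 ms.
Pipeline fill: first packet needs 4·t_tx to clear all hops; remaining 20 packets each add one t_tx.
Total = (4+21-1)·t_tx + 4·t_prop = 24·0.000649846 + 4·15.9524 = 63.83 ms.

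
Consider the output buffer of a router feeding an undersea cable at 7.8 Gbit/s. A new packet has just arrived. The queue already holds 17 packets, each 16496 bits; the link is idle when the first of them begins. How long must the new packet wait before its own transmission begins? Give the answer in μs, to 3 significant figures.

36.0 μs

Each queued packet: L/R = 16496/7800000000 = 2.11487 μs.
17 queued → 35.9528 μs.
Queuing delay = 36.0 μs.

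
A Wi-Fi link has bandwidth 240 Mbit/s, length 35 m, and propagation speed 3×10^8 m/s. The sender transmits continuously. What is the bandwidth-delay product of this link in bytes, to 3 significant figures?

3.50 bytes

Propagation delay = 35 / 300000000 = 1.16667e-07 s.
BDP = R × t_prop = 240000000 × 1.16667e-07 = 28 bits.
In bytes: 28/8 = 3.50 bytes.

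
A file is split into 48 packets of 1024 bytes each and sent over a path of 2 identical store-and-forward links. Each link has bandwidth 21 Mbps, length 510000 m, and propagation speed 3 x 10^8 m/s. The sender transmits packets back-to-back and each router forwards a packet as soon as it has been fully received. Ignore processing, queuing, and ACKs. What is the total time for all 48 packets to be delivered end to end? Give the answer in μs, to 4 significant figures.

Per-hop transmission t_tx = L/R = 8192/21000000 = 390.095 μs.
Per-hop propagation t_prop = 510000/300000000 = 1700 μs.
Pipeline fill: first packet needs 2·t_tx to clear all hops; remaining 47 packets each add one t_tx.
Total = (2+48-1)·t_tx + 2·t_prop = 49·390.095 + 2·1700 = 22510 μs.

22510 μs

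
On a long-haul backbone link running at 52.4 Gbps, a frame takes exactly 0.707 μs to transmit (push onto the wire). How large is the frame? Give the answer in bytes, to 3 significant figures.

4630 bytes

L = R × t_tx = 52400000000 b/s × 7.07e-07 s = 37046.8 bits.
In bytes: 37046.8 / 8 = 4630 bytes.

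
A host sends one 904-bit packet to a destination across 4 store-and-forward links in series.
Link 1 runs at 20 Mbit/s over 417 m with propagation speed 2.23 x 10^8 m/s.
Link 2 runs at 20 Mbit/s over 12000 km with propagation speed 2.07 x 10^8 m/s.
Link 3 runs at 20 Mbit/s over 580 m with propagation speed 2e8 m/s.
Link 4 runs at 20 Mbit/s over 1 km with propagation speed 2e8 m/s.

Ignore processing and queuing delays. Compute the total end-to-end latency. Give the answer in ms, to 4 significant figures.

58.16 ms

Transmission delay per hop = L/R = 904/20000000 = 0.0452 ms; 4 hops → 0.1808 ms.
Propagation delays (d/s per hop): 0.00186996, 57.971, 0.0029, 0.005 ms; sum = 57.9808 ms.
End-to-end = 58.16 ms.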